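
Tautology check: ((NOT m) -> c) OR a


Build the truth table over {a, c, m}:
a | c | m | φ
-------------
F | F | F | F
T | F | F | T
F | T | F | T
T | T | F | T
F | F | T | T
T | F | T | T
F | T | T | T
T | T | T | T
Counterexample at row 1: with a=F, c=F, m=F, the formula is F.

No, it is not a tautology.


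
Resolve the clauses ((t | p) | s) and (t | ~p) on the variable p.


The clauses contain complementary literals p and ~p.
Resolution eliminates this pair and disjoins the remaining literals (merging duplicates).

(s | t)


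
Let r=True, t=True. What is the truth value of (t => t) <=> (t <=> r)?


Substitute r=True, t=True:
t => t = True => True = True
t <=> r = True <=> True = True
(t => t) <=> (t <=> r) = True <=> True = True

True


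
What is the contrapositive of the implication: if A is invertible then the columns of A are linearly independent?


The contrapositive of (P → Q) is (¬Q → ¬P); it is logically equivalent to the original.
Here P = 'A is invertible' and Q = 'the columns of A are linearly independent'.

If not (the columns of A are linearly independent), then not (A is invertible).


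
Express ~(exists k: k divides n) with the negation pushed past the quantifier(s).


¬(forall x: φ) = exists x: ¬φ, and ¬(exists x: φ) = forall x: ¬φ.
Apply to the existential statement.

forall k: ~(k divides n)


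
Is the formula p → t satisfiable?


Search for a satisfying assignment over {p, t}.
Try p=F, t=F: the formula evaluates to T.
A satisfying assignment exists.

Satisfiable.


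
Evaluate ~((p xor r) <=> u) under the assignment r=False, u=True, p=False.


Substitute r=False, u=True, p=False:
p xor r = False xor False = False
(p xor r) <=> u = False <=> True = False
~((p xor r) <=> u) = True

True


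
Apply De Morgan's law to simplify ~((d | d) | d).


De Morgan: the negation of a disjunction is the conjunction of the negations.
Distribute ~ across |, flipping it to &, and negate each literal.

((~d) & (~d)) & (~d)


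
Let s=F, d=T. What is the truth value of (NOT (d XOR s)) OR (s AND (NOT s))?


Substitute s=F, d=T:
d XOR s = T XOR F = T
NOT (d XOR s) = F
NOT s = T
s AND (NOT s) = F AND T = F
(NOT (d XOR s)) OR (s AND (NOT s)) = F OR F = F

F


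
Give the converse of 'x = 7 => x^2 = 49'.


The converse of (P → Q) is (Q → P). It is not in general equivalent to the original.
Here P = 'x = 7' and Q = 'x^2 = 49'.

If x^2 = 49, then x = 7.


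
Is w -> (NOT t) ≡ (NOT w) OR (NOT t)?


Compare truth tables:
t | w | φ | ψ
-------------
F | F | T | T
T | F | T | T
F | T | T | T
T | T | F | F
The columns φ and ψ agree on every row.

Yes, they are logically equivalent.


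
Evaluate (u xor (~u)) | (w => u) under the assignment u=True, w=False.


Substitute u=True, w=False:
~u = False
u xor (~u) = True xor False = True
w => u = False => True = True
(u xor (~u)) | (w => u) = True | True = True

True


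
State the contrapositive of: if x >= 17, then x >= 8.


The contrapositive of (P → Q) is (¬Q → ¬P); it is logically equivalent to the original.
Here P = 'x >= 17' and Q = 'x >= 8'.

If not (x >= 8), then not (x >= 17).


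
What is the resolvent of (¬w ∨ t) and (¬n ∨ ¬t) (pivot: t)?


The clauses contain complementary literals t and ¬t.
Resolution eliminates this pair and disjoins the remaining literals (merging duplicates).

(¬w ∨ ¬n)


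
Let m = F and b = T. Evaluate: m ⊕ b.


Exclusive or is true when exactly one operand is true.
Substitute: m=F, b=T.
F ⊕ T evaluates to T.

T


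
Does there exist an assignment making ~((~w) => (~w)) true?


Check all 2 assignments over {w}:
w | φ
-----
False | False
True | False
No assignment makes the formula true.

Unsatisfiable.


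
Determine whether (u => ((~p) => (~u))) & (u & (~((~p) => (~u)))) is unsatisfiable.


Truth table over {p, u}:
p | u | φ
---------
False | False | False
True | False | False
False | True | False
True | True | False
Every row is false.

Yes, it is a contradiction.


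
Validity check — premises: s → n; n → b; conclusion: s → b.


This matches the form of hypothetical syllogism: the conclusion follows in every model of the premises.

Valid.


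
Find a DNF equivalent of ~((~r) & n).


Step 1: Apply De Morgan: ¬((¬r) ∧ n) = ¬(¬r) ∨ ¬n.
Step 2: Eliminate any double negations (¬¬X = X).

r | (~n)


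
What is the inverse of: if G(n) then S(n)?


The inverse of (P → Q) is (¬P → ¬Q). It is equivalent to the converse, not to the original.
Here P = 'G(n)' and Q = 'S(n)'.

If not (G(n)), then not (S(n)).


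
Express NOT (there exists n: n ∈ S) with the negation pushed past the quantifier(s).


¬(for all x: φ) = there exists x: ¬φ, and ¬(there exists x: φ) = for all x: ¬φ.
Apply to the existential statement.

for all n: NOT(n ∈ S)


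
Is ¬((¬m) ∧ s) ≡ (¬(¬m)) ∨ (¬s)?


Compare truth tables:
m | s | φ | ψ
-------------
F | F | T | T
T | F | T | T
F | T | F | F
T | T | T | T
The columns φ and ψ agree on every row.

Yes, they are logically equivalent.


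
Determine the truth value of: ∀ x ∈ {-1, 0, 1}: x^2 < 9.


Evaluate the predicate on each element: -1:T, 0:T, 1:T.
Every element satisfies the predicate.

T


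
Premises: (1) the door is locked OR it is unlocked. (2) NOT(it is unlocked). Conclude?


Disjunctive syllogism: from (P ∨ Q) and ¬P, infer Q.
One disjunct, 'it is unlocked', is ruled out; the other must hold.

the door is locked


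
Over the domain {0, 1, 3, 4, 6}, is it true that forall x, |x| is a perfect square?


Evaluate the predicate on each element: 0:True, 1:True, 3:False, 4:True, 6:False.
Counterexample x = 3 fails the predicate.

False


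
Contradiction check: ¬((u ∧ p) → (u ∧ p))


Truth table over {p, u}:
p | u | φ
---------
F | F | F
T | F | F
F | T | F
T | T | F
Every row is false.

Yes, it is a contradiction.


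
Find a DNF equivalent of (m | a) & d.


Step 1: Distribute ∧ over ∨: (m ∨ a) ∧ d = (m ∧ d) ∨ (a ∧ d).

(m & d) | (a & d)


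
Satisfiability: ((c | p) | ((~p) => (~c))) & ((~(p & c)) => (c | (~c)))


Search for a satisfying assignment over {c, p}.
Try c=False, p=False: the formula evaluates to True.
A satisfying assignment exists.

Satisfiable.


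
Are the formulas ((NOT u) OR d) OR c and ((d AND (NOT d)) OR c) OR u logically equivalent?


Compare truth tables:
c | d | u | φ | ψ
-----------------
F | F | F | T | F
T | F | F | T | T
F | T | F | T | F
T | T | F | T | T
F | F | T | F | T
T | F | T | T | T
F | T | T | T | T
T | T | T | T | T
They differ at row 1 (c=F, d=F, u=F): φ=T but ψ=F.

No, they are not logically equivalent.


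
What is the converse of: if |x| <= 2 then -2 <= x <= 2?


The converse of (P → Q) is (Q → P). It is not in general equivalent to the original.
Here P = '|x| <= 2' and Q = '-2 <= x <= 2'.

If -2 <= x <= 2, then |x| <= 2.


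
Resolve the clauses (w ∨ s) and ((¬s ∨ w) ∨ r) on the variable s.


The clauses contain complementary literals s and ¬s.
Resolution eliminates this pair and disjoins the remaining literals (merging duplicates).

(w ∨ r)


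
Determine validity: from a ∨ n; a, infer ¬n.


This is affirming a disjunct (fallacy). There exist truth assignments where the premises are all true but the conclusion is false.

Invalid.


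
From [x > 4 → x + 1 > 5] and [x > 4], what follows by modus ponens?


Modus ponens: from (P → Q) and P, infer Q.
P = 'x > 4' is asserted, and P → Q holds, so Q follows.

x + 1 > 5.


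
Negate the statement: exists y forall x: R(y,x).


Negation flips each quantifier (∀↔∃) and negates the inner predicate.
¬(exists y forall x: φ) = forall y exists x: ¬φ.

forall y exists x: ~(R(y,x))


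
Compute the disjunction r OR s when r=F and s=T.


Disjunction is false only when both operands are false.
Substitute: r=F, s=T.
F OR T evaluates to T.

T


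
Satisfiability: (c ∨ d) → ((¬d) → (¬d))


Search for a satisfying assignment over {c, d}.
Try c=F, d=F: the formula evaluates to T.
A satisfying assignment exists.

Satisfiable.


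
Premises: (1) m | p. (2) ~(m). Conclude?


Disjunctive syllogism: from (P ∨ Q) and ¬P, infer Q.
One disjunct, 'm', is ruled out; the other must hold.

p


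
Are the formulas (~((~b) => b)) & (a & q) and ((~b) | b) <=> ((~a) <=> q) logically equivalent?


Compare truth tables:
a | b | q | φ | ψ
-----------------
False | False | False | False | False
True | False | False | False | True
False | True | False | False | False
True | True | False | False | True
False | False | True | False | True
True | False | True | True | False
False | True | True | False | True
True | True | True | False | False
They differ at row 2 (a=True, b=False, q=False): φ=False but ψ=True.

No, they are not logically equivalent.


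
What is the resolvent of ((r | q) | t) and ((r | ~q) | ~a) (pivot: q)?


The clauses contain complementary literals q and ~q.
Resolution eliminates this pair and disjoins the remaining literals (merging duplicates).

((r | t) | ~a)


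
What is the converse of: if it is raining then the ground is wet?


The converse of (P → Q) is (Q → P). It is not in general equivalent to the original.
Here P = 'it is raining' and Q = 'the ground is wet'.

If the ground is wet, then it is raining.


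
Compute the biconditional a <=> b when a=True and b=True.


Biconditional is true when both operands have the same truth value.
Substitute: a=True, b=True.
True <=> True evaluates to True.

True


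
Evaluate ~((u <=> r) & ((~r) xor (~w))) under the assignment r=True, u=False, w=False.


Substitute r=True, u=False, w=False:
u <=> r = False <=> True = False
~r = False
~w = True
(~r) xor (~w) = False xor True = True
(u <=> r) & ((~r) xor (~w)) = False & True = False
~((u <=> r) & ((~r) xor (~w))) = True

True


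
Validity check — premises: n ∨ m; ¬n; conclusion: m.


This matches the form of disjunctive syllogism: the conclusion follows in every model of the premises.

Valid.


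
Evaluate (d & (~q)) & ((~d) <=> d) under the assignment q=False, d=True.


Substitute q=False, d=True:
~q = True
d & (~q) = True & True = True
~d = False
(~d) <=> d = False <=> True = False
(d & (~q)) & ((~d) <=> d) = True & False = False

False


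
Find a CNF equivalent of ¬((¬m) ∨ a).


Step 1: Apply De Morgan: ¬((¬m) ∨ a) = ¬(¬m) ∧ ¬a.
Step 2: Eliminate any double negations (¬¬X = X).

m ∧ (¬a)


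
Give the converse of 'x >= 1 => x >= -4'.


The converse of (P → Q) is (Q → P). It is not in general equivalent to the original.
Here P = 'x >= 1' and Q = 'x >= -4'.

If x >= -4, then x >= 1.


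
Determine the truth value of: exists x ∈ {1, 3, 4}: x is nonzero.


Evaluate the predicate on each element: 1:True, 3:True, 4:True.
Witness x = 1 satisfies the predicate.

True


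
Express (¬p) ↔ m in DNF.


Step 1: (¬p) ↔ m is true exactly when both agree: ((¬p) ∧ m) ∨ (¬(¬p) ∧ ¬m).
Step 2: Eliminate any double negations (¬¬X = X).

((¬p) ∧ m) ∨ (p ∧ (¬m))


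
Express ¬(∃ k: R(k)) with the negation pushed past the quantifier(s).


¬(∀ x: φ) = ∃ x: ¬φ, and ¬(∃ x: φ) = ∀ x: ¬φ.
Apply to the existential statement.

∀ k: ¬(R(k))


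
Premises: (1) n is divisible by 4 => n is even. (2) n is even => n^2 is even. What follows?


Hypothetical syllogism: from (P → Q) and (Q → R), infer (P → R).
Chain the two implications through the shared middle term 'n is even'.

n is divisible by 4 => n^2 is even


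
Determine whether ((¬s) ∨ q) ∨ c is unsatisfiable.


Truth table over {c, q, s}:
c | q | s | φ
-------------
F | F | F | T
T | F | F | T
F | T | F | T
T | T | F | T
F | F | T | F
T | F | T | T
F | T | T | T
T | T | T | T
Satisfying assignment at row 1: c=F, q=F, s=F gives T.

No, it is not a contradiction.


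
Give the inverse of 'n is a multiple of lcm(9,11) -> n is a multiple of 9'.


The inverse of (P → Q) is (¬P → ¬Q). It is equivalent to the converse, not to the original.
Here P = 'n is a multiple of lcm(9,11)' and Q = 'n is a multiple of 9'.

If not (n is a multiple of lcm(9,11)), then not (n is a multiple of 9).


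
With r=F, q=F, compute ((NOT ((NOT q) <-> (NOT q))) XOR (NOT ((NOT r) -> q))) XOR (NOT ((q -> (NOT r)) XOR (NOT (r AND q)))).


Substitute r=F, q=F:
… (earlier sub-steps elided)
(NOT r) -> q = T -> F = F
NOT ((NOT r) -> q) = T
(NOT ((NOT q) <-> (NOT q))) XOR (NOT ((NOT r) -> q)) = F XOR T = T
NOT r = T
q -> (NOT r) = F -> T = T
r AND q = F AND F = F
NOT (r AND q) = T
(q -> (NOT r)) XOR (NOT (r AND q)) = T XOR T = F
NOT ((q -> (NOT r)) XOR (NOT (r AND q))) = T
((NOT ((NOT q) <-> (NOT q))) XOR (NOT ((NOT r) -> q))) XOR (NOT ((q -> (NOT r)) XOR (NOT (r AND q)))) = T XOR T = F

F


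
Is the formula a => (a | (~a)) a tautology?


Build the truth table over {a}:
a | φ
-----
False | True
True | True
Every row evaluates to true.

Yes, it is a tautology.


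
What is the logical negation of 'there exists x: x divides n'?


¬(for all x: φ) = there exists x: ¬φ, and ¬(there exists x: φ) = for all x: ¬φ.
Apply to the existential statement.

for all x: NOT(x divides n)


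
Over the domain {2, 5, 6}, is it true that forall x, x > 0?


Evaluate the predicate on each element: 2:True, 5:True, 6:True.
Every element satisfies the predicate.

True


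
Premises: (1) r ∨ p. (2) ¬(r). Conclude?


Disjunctive syllogism: from (P ∨ Q) and ¬P, infer Q.
One disjunct, 'r', is ruled out; the other must hold.

p


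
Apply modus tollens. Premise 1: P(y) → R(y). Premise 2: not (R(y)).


Modus tollens: from (P → Q) and ¬Q, infer ¬P.
Q = 'R(y)' is denied; since P → Q, P must also fail.

Not (P(y)).


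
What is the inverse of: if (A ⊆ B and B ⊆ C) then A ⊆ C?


The inverse of (P → Q) is (¬P → ¬Q). It is equivalent to the converse, not to the original.
Here P = '(A ⊆ B and B ⊆ C)' and Q = 'A ⊆ C'.

If not ((A ⊆ B and B ⊆ C)), then not (A ⊆ C).


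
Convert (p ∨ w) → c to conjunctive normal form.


Step 1: Rewrite as ¬(p ∨ w) ∨ c = (¬p ∧ ¬w) ∨ c.
Step 2: Distribute ∨ over ∧.

((¬p) ∨ c) ∧ ((¬w) ∨ c)


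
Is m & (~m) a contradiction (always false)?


Truth table over {m}:
m | φ
-----
False | False
True | False
Every row is false.

Yes, it is a contradiction.


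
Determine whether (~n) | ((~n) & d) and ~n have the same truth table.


Compare truth tables:
d | n | φ | ψ
-------------
False | False | True | True
True | False | True | True
False | True | False | False
True | True | False | False
The columns φ and ψ agree on every row.

Yes, they are logically equivalent.


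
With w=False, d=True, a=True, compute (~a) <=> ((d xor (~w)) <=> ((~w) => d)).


Substitute w=False, d=True, a=True:
~a = False
~w = True
d xor (~w) = True xor True = False
~w = True
(~w) => d = True => True = True
(d xor (~w)) <=> ((~w) => d) = False <=> True = False
(~a) <=> ((d xor (~w)) <=> ((~w) => d)) = False <=> False = True

True


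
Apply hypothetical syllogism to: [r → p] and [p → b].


Hypothetical syllogism: from (P → Q) and (Q → R), infer (P → R).
Chain the two implications through the shared middle term 'p'.

r → b


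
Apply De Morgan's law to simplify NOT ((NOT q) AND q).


De Morgan: the negation of a conjunction is the disjunction of the negations.
Distribute NOT across AND, flipping it to OR, and negate each literal.

q OR (NOT q)


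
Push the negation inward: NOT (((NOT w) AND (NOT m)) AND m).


De Morgan: the negation of a conjunction is the disjunction of the negations.
Distribute NOT across AND, flipping it to OR, and negate each literal.

(w OR m) OR (NOT m)


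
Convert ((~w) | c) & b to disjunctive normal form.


Step 1: Distribute ∧ over ∨: ((¬w) ∨ c) ∧ b = ((¬w) ∧ b) ∨ (c ∧ b).

((~w) & b) | (c & b)


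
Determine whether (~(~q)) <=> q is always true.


Build the truth table over {q}:
q | φ
-----
False | True
True | True
Every row evaluates to true.

Yes, it is a tautology.


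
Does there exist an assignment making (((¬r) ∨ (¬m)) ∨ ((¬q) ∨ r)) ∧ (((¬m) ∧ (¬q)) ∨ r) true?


Search for a satisfying assignment over {m, q, r}.
Try m=F, q=F, r=F: the formula evaluates to T.
A satisfying assignment exists.

Satisfiable.


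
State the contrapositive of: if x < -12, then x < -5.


The contrapositive of (P → Q) is (¬Q → ¬P); it is logically equivalent to the original.
Here P = 'x < -12' and Q = 'x < -5'.

If not (x < -5), then not (x < -12).


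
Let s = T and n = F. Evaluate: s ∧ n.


Conjunction is true only when both operands are true.
Substitute: s=T, n=F.
T ∧ F evaluates to F.

F


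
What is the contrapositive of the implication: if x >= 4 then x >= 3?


The contrapositive of (P → Q) is (¬Q → ¬P); it is logically equivalent to the original.
Here P = 'x >= 4' and Q = 'x >= 3'.

If not (x >= 3), then not (x >= 4).


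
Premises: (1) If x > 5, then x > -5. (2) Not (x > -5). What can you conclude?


Modus tollens: from (P → Q) and ¬Q, infer ¬P.
Q = 'x > -5' is denied; since P → Q, P must also fail.

Not (x > 5).


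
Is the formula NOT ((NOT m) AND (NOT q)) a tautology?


Build the truth table over {m, q}:
m | q | φ
---------
F | F | F
T | F | T
F | T | T
T | T | T
Counterexample at row 1: with m=F, q=F, the formula is F.

No, it is not a tautology.


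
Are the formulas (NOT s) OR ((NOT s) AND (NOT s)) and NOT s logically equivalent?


Compare truth tables:
s | φ | ψ
---------
F | T | T
T | F | F
The columns φ and ψ agree on every row.

Yes, they are logically equivalent.


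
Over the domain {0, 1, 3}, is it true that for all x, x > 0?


Evaluate the predicate on each element: 0:F, 1:T, 3:T.
Counterexample x = 0 fails the predicate.

F


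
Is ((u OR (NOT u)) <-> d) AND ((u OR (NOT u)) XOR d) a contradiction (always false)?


Truth table over {d, u}:
d | u | φ
---------
F | F | F
T | F | F
F | T | F
T | T | F
Every row is false.

Yes, it is a contradiction.


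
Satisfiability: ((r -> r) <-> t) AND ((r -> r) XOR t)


Check all 4 assignments over {r, t}:
r | t | φ
---------
F | F | F
T | F | F
F | T | F
T | T | F
No assignment makes the formula true.

Unsatisfiable.


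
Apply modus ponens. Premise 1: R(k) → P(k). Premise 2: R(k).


Modus ponens: from (P → Q) and P, infer Q.
P = 'R(k)' is asserted, and P → Q holds, so Q follows.

P(k).


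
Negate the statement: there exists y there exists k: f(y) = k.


Negation flips each quantifier (∀↔∃) and negates the inner predicate.
¬(there exists y there exists k: φ) = for all y for all k: ¬φ.

for all y for all k: NOT(f(y) = k)


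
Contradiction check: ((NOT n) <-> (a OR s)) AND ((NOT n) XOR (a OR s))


Truth table over {a, n, s}:
a | n | s | φ
-------------
F | F | F | F
T | F | F | F
F | T | F | F
T | T | F | F
F | F | T | F
T | F | T | F
F | T | T | F
T | T | T | F
Every row is false.

Yes, it is a contradiction.


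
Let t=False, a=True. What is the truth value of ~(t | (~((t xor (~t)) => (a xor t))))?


Substitute t=False, a=True:
~t = True
t xor (~t) = False xor True = True
a xor t = True xor False = True
(t xor (~t)) => (a xor t) = True => True = True
~((t xor (~t)) => (a xor t)) = False
t | (~((t xor (~t)) => (a xor t))) = False | False = False
~(t | (~((t xor (~t)) => (a xor t)))) = True

True


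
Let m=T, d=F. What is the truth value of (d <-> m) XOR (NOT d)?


Substitute m=T, d=F:
d <-> m = F <-> T = F
NOT d = T
(d <-> m) XOR (NOT d) = F XOR T = T

T


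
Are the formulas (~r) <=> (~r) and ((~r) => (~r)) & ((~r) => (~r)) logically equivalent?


Compare truth tables:
r | φ | ψ
---------
False | True | True
True | True | True
The columns φ and ψ agree on every row.

Yes, they are logically equivalent.


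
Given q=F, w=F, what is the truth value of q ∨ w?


Disjunction is false only when both operands are false.
Substitute: q=F, w=F.
F ∨ F evaluates to F.

F


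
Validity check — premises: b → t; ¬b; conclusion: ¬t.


This is denying the antecedent (fallacy). There exist truth assignments where the premises are all true but the conclusion is false.

Invalid.


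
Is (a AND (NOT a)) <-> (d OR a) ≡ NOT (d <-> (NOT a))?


Compare truth tables:
a | d | φ | ψ
-------------
F | F | T | T
T | F | F | F
F | T | F | F
T | T | F | T
They differ at row 4 (a=T, d=T): φ=F but ψ=T.

No, they are not logically equivalent.


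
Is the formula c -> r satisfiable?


Search for a satisfying assignment over {c, r}.
Try c=F, r=F: the formula evaluates to T.
A satisfying assignment exists.

Satisfiable.


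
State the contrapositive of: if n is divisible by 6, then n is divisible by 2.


The contrapositive of (P → Q) is (¬Q → ¬P); it is logically equivalent to the original.
Here P = 'n is divisible by 6' and Q = 'n is divisible by 2'.

If not (n is divisible by 2), then not (n is divisible by 6).


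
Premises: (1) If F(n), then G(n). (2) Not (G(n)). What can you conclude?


Modus tollens: from (P → Q) and ¬Q, infer ¬P.
Q = 'G(n)' is denied; since P → Q, P must also fail.

Not (F(n)).


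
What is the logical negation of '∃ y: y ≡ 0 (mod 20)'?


¬(∀ x: φ) = ∃ x: ¬φ, and ¬(∃ x: φ) = ∀ x: ¬φ.
Apply to the existential statement.

∀ y: ¬(y ≡ 0 (mod 20))


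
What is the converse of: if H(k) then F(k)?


The converse of (P → Q) is (Q → P). It is not in general equivalent to the original.
Here P = 'H(k)' and Q = 'F(k)'.

If F(k), then H(k).


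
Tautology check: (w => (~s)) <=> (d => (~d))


Build the truth table over {d, s, w}:
d | s | w | φ
-------------
False | False | False | True
True | False | False | False
False | True | False | True
True | True | False | False
False | False | True | True
True | False | True | False
False | True | True | False
True | True | True | True
Counterexample at row 2: with d=True, s=False, w=False, the formula is False.

No, it is not a tautology.


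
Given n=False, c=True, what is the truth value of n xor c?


Exclusive or is true when exactly one operand is true.
Substitute: n=False, c=True.
False xor True evaluates to True.

True


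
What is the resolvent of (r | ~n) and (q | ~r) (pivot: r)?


The clauses contain complementary literals r and ~r.
Resolution eliminates this pair and disjoins the remaining literals (merging duplicates).

(~n | q)


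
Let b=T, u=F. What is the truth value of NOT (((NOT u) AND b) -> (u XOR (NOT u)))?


Substitute b=T, u=F:
NOT u = T
(NOT u) AND b = T AND T = T
NOT u = T
u XOR (NOT u) = F XOR T = T
((NOT u) AND b) -> (u XOR (NOT u)) = T -> T = T
NOT (((NOT u) AND b) -> (u XOR (NOT u))) = F

F


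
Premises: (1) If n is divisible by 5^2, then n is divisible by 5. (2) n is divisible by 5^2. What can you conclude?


Modus ponens: from (P → Q) and P, infer Q.
P = 'n is divisible by 5^2' is asserted, and P → Q holds, so Q follows.

n is divisible by 5.


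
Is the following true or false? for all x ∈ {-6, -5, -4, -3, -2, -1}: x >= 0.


Evaluate the predicate on each element: -6:F, -5:F, -4:F, -3:F, -2:F, -1:F.
Counterexample x = -6 fails the predicate.

F


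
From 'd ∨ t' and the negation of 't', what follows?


Disjunctive syllogism: from (P ∨ Q) and ¬P, infer Q.
One disjunct, 't', is ruled out; the other must hold.

d


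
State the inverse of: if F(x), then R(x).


The inverse of (P → Q) is (¬P → ¬Q). It is equivalent to the converse, not to the original.
Here P = 'F(x)' and Q = 'R(x)'.

If not (F(x)), then not (R(x)).


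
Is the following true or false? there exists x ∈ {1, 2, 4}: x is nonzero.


Evaluate the predicate on each element: 1:T, 2:T, 4:T.
Witness x = 1 satisfies the predicate.

T


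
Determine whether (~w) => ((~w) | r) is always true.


Build the truth table over {r, w}:
r | w | φ
---------
False | False | True
True | False | True
False | True | True
True | True | True
Every row evaluates to true.

Yes, it is a tautology.


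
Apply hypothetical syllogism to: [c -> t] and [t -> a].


Hypothetical syllogism: from (P → Q) and (Q → R), infer (P → R).
Chain the two implications through the shared middle term 't'.

c -> a


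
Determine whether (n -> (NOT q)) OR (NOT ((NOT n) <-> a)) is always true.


Build the truth table over {a, n, q}:
a | n | q | φ
-------------
F | F | F | T
T | F | F | T
F | T | F | T
T | T | F | T
F | F | T | T
T | F | T | T
F | T | T | F
T | T | T | T
Counterexample at row 7: with a=F, n=T, q=T, the formula is F.

No, it is not a tautology.


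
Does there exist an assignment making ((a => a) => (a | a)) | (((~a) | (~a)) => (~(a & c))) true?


Search for a satisfying assignment over {a, c}.
Try a=False, c=False: the formula evaluates to True.
A satisfying assignment exists.

Satisfiable.


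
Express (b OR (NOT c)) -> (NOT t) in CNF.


Step 1: Rewrite as ¬(b ∨ (¬c)) ∨ (¬t) = (¬b ∧ ¬(¬c)) ∨ (¬t).
Step 2: Distribute ∨ over ∧.
Step 3: Eliminate any double negations (¬¬X = X).

((NOT b) OR (NOT t)) AND (c OR (NOT t))


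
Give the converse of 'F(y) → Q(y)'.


The converse of (P → Q) is (Q → P). It is not in general equivalent to the original.
Here P = 'F(y)' and Q = 'Q(y)'.

If Q(y), then F(y).


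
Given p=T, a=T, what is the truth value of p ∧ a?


Conjunction is true only when both operands are true.
Substitute: p=T, a=T.
T ∧ T evaluates to T.

T


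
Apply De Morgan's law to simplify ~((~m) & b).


De Morgan: the negation of a conjunction is the disjunction of the negations.
Distribute ~ across &, flipping it to |, and negate each literal.

m | (~b)


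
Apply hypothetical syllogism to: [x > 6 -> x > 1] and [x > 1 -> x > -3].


Hypothetical syllogism: from (P → Q) and (Q → R), infer (P → R).
Chain the two implications through the shared middle term 'x > 1'.

x > 6 -> x > -3


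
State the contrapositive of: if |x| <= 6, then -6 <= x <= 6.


The contrapositive of (P → Q) is (¬Q → ¬P); it is logically equivalent to the original.
Here P = '|x| <= 6' and Q = '-6 <= x <= 6'.

If not (-6 <= x <= 6), then not (|x| <= 6).


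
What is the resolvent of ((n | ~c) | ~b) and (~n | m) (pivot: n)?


The clauses contain complementary literals n and ~n.
Resolution eliminates this pair and disjoins the remaining literals (merging duplicates).

((~c | ~b) | m)


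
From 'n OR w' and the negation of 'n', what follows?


Disjunctive syllogism: from (P ∨ Q) and ¬P, infer Q.
One disjunct, 'n', is ruled out; the other must hold.

w


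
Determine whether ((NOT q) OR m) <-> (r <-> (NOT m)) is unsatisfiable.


Truth table over {m, q, r}:
m | q | r | φ
-------------
F | F | F | F
T | F | F | T
F | T | F | T
T | T | F | T
F | F | T | T
T | F | T | F
F | T | T | F
T | T | T | F
Satisfying assignment at row 2: m=T, q=F, r=F gives T.

No, it is not a contradiction.


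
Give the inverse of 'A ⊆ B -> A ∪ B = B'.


The inverse of (P → Q) is (¬P → ¬Q). It is equivalent to the converse, not to the original.
Here P = 'A ⊆ B' and Q = 'A ∪ B = B'.

If not (A ⊆ B), then not (A ∪ B = B).


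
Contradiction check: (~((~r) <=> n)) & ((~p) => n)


Truth table over {n, p, r}:
n | p | r | φ
-------------
False | False | False | False
True | False | False | False
False | True | False | True
True | True | False | False
False | False | True | False
True | False | True | True
False | True | True | False
True | True | True | True
Satisfying assignment at row 3: n=False, p=True, r=False gives True.

No, it is not a contradiction.


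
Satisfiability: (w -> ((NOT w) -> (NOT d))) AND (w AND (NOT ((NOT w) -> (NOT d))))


Check all 4 assignments over {d, w}:
d | w | φ
---------
F | F | F
T | F | F
F | T | F
T | T | F
No assignment makes the formula true.

Unsatisfiable.


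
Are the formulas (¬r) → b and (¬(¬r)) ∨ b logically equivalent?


Compare truth tables:
b | r | φ | ψ
-------------
F | F | F | F
T | F | T | T
F | T | T | T
T | T | T | T
The columns φ and ψ agree on every row.

Yes, they are logically equivalent.


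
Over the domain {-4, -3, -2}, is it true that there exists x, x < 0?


Evaluate the predicate on each element: -4:T, -3:T, -2:T.
Witness x = -4 satisfies the predicate.

T


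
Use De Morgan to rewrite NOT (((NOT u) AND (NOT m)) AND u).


De Morgan: the negation of a conjunction is the disjunction of the negations.
Distribute NOT across AND, flipping it to OR, and negate each literal.

(u OR m) OR (NOT u)


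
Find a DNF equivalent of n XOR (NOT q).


Step 1: n ⊕ (¬q) is true exactly when they disagree: (n ∧ ¬(¬q)) ∨ (¬n ∧ (¬q)).
Step 2: Eliminate any double negations (¬¬X = X).

(n AND q) OR ((NOT n) AND (NOT q))


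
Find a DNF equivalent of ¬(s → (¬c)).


Step 1: Rewrite implication then negate: ¬(¬s ∨ (¬c)) = s ∧ ¬(¬c).
Step 2: Eliminate any double negations (¬¬X = X).

s ∧ c


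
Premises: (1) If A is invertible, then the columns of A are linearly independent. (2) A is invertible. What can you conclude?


Modus ponens: from (P → Q) and P, infer Q.
P = 'A is invertible' is asserted, and P → Q holds, so Q follows.

the columns of A are linearly independent.


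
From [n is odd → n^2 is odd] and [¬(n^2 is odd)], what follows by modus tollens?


Modus tollens: from (P → Q) and ¬Q, infer ¬P.
Q = 'n^2 is odd' is denied; since P → Q, P must also fail.

Not (n is odd).


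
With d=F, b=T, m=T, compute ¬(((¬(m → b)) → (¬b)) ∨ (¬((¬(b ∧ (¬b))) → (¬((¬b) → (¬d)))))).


Substitute d=F, b=T, m=T:
… (earlier sub-steps elided)
b ∧ (¬b) = T ∧ F = F
¬(b ∧ (¬b)) = T
¬b = F
¬d = T
(¬b) → (¬d) = F → T = T
¬((¬b) → (¬d)) = F
(¬(b ∧ (¬b))) → (¬((¬b) → (¬d))) = T → F = F
¬((¬(b ∧ (¬b))) → (¬((¬b) → (¬d)))) = T
((¬(m → b)) → (¬b)) ∨ (¬((¬(b ∧ (¬b))) → (¬((¬b) → (¬d))))) = T ∨ T = T
¬(((¬(m → b)) → (¬b)) ∨ (¬((¬(b ∧ (¬b))) → (¬((¬b) → (¬d)))))) = F

F


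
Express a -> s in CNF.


Step 1: Rewrite a → s as ¬a ∨ s.

(NOT a) OR s


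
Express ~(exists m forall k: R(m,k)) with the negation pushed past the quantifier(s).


Negation flips each quantifier (∀↔∃) and negates the inner predicate.
¬(exists m forall k: φ) = forall m exists k: ¬φ.

forall m exists k: ~(R(m,k))


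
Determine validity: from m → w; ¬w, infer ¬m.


This matches the form of modus tollens: the conclusion follows in every model of the premises.

Valid.


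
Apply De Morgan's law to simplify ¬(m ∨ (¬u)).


De Morgan: the negation of a disjunction is the conjunction of the negations.
Distribute ¬ across ∨, flipping it to ∧, and negate each literal.

(¬m) ∧ u


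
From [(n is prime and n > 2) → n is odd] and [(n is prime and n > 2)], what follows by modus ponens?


Modus ponens: from (P → Q) and P, infer Q.
P = '(n is prime and n > 2)' is asserted, and P → Q holds, so Q follows.

n is odd.


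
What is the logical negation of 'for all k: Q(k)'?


¬(for all x: φ) = there exists x: ¬φ, and ¬(there exists x: φ) = for all x: ¬φ.
Apply to the universal statement.

there exists k: NOT(Q(k))


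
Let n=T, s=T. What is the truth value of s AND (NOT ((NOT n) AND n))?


Substitute n=T, s=T:
NOT n = F
(NOT n) AND n = F AND T = F
NOT ((NOT n) AND n) = T
s AND (NOT ((NOT n) AND n)) = T AND T = T

T


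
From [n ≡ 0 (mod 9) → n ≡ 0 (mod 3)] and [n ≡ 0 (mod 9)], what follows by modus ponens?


Modus ponens: from (P → Q) and P, infer Q.
P = 'n ≡ 0 (mod 9)' is asserted, and P → Q holds, so Q follows.

n ≡ 0 (mod 3).


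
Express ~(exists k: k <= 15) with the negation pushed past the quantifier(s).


¬(forall x: φ) = exists x: ¬φ, and ¬(exists x: φ) = forall x: ¬φ.
Apply to the existential statement.

forall k: ~(k <= 15)


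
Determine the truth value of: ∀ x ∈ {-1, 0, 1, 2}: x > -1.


Evaluate the predicate on each element: -1:F, 0:T, 1:T, 2:T.
Counterexample x = -1 fails the predicate.

F


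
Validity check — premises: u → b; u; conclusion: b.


This matches the form of modus ponens: the conclusion follows in every model of the premises.

Valid.


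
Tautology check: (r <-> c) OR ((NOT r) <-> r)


Build the truth table over {c, r}:
c | r | φ
---------
F | F | T
T | F | F
F | T | F
T | T | T
Counterexample at row 2: with c=T, r=F, the formula is F.

No, it is not a tautology.


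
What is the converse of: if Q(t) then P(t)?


The converse of (P → Q) is (Q → P). It is not in general equivalent to the original.
Here P = 'Q(t)' and Q = 'P(t)'.

If P(t), then Q(t).


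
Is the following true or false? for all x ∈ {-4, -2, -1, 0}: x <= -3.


Evaluate the predicate on each element: -4:T, -2:F, -1:F, 0:F.
Counterexample x = -2 fails the predicate.

F


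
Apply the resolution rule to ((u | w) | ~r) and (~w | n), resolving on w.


The clauses contain complementary literals w and ~w.
Resolution eliminates this pair and disjoins the remaining literals (merging duplicates).

((u | ~r) | n)


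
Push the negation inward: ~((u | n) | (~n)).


De Morgan: the negation of a disjunction is the conjunction of the negations.
Distribute ~ across |, flipping it to &, and negate each literal.

((~u) & (~n)) & n


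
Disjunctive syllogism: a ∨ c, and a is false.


Disjunctive syllogism: from (P ∨ Q) and ¬P, infer Q.
One disjunct, 'a', is ruled out; the other must hold.

c


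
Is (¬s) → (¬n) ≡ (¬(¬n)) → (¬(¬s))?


Compare truth tables:
n | s | φ | ψ
-------------
F | F | T | T
T | F | F | F
F | T | T | T
T | T | T | T
The columns φ and ψ agree on every row.

Yes, they are logically equivalent.


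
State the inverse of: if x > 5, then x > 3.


The inverse of (P → Q) is (¬P → ¬Q). It is equivalent to the converse, not to the original.
Here P = 'x > 5' and Q = 'x > 3'.

If not (x > 5), then not (x > 3).


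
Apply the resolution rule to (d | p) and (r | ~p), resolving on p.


The clauses contain complementary literals p and ~p.
Resolution eliminates this pair and disjoins the remaining literals (merging duplicates).

(d | r)


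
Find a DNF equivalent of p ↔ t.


Step 1: p ↔ t is true exactly when both agree: (p ∧ t) ∨ (¬p ∧ ¬t).

(p ∧ t) ∨ ((¬p) ∧ (¬t))


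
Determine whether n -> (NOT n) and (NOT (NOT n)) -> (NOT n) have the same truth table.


Compare truth tables:
n | φ | ψ
---------
F | T | T
T | F | F
The columns φ and ψ agree on every row.

Yes, they are logically equivalent.


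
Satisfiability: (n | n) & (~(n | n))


Check all 2 assignments over {n}:
n | φ
-----
False | False
True | False
No assignment makes the formula true.

Unsatisfiable.


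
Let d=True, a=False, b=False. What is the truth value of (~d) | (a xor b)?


Substitute d=True, a=False, b=False:
~d = False
a xor b = False xor False = False
(~d) | (a xor b) = False | False = False

False


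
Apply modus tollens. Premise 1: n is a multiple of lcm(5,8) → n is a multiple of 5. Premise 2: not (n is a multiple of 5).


Modus tollens: from (P → Q) and ¬Q, infer ¬P.
Q = 'n is a multiple of 5' is denied; since P → Q, P must also fail.

Not (n is a multiple of lcm(5,8)).


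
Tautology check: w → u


Build the truth table over {u, w}:
u | w | φ
---------
F | F | T
T | F | T
F | T | F
T | T | T
Counterexample at row 3: with u=F, w=T, the formula is F.

No, it is not a tautology.


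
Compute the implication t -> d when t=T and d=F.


Implication is false only when antecedent is true and consequent is false.
Substitute: t=T, d=F.
T -> F evaluates to F.

F


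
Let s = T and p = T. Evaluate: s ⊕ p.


Exclusive or is true when exactly one operand is true.
Substitute: s=T, p=T.
T ⊕ T evaluates to F.

F


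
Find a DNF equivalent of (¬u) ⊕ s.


Step 1: (¬u) ⊕ s is true exactly when they disagree: ((¬u) ∧ ¬s) ∨ (¬(¬u) ∧ s).
Step 2: Eliminate any double negations (¬¬X = X).

((¬u) ∧ (¬s)) ∨ (u ∧ s)


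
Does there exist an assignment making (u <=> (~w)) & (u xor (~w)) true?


Check all 4 assignments over {u, w}:
u | w | φ
---------
False | False | False
True | False | False
False | True | False
True | True | False
No assignment makes the formula true.

Unsatisfiable.


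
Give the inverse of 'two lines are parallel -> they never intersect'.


The inverse of (P → Q) is (¬P → ¬Q). It is equivalent to the converse, not to the original.
Here P = 'two lines are parallel' and Q = 'they never intersect'.

If not (two lines are parallel), then not (they never intersect).


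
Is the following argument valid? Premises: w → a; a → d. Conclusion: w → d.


This matches the form of hypothetical syllogism: the conclusion follows in every model of the premises.

Valid.


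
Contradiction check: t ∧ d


Truth table over {d, t}:
d | t | φ
---------
F | F | F
T | F | F
F | T | F
T | T | T
Satisfying assignment at row 4: d=T, t=T gives T.

No, it is not a contradiction.


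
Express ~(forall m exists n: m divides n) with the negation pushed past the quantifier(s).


Negation flips each quantifier (∀↔∃) and negates the inner predicate.
¬(forall m exists n: φ) = exists m forall n: ¬φ.

exists m forall n: ~(m divides n)


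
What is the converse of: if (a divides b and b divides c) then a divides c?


The converse of (P → Q) is (Q → P). It is not in general equivalent to the original.
Here P = '(a divides b and b divides c)' and Q = 'a divides c'.

If a divides c, then (a divides b and b divides c).


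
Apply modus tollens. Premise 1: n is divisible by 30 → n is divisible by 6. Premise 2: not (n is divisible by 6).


Modus tollens: from (P → Q) and ¬Q, infer ¬P.
Q = 'n is divisible by 6' is denied; since P → Q, P must also fail.

Not (n is divisible by 30).


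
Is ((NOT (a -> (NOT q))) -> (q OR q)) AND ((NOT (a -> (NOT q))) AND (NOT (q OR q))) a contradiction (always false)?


Truth table over {a, q}:
a | q | φ
---------
F | F | F
T | F | F
F | T | F
T | T | F
Every row is false.

Yes, it is a contradiction.


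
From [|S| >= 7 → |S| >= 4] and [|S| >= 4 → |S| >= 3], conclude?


Hypothetical syllogism: from (P → Q) and (Q → R), infer (P → R).
Chain the two implications through the shared middle term '|S| >= 4'.

|S| >= 7 → |S| >= 3


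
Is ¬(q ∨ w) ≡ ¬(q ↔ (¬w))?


Compare truth tables:
q | w | φ | ψ
-------------
F | F | T | T
T | F | F | F
F | T | F | F
T | T | F | T
They differ at row 4 (q=T, w=T): φ=F but ψ=T.

No, they are not logically equivalent.


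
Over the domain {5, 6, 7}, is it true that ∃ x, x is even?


Evaluate the predicate on each element: 5:F, 6:T, 7:F.
Witness x = 6 satisfies the predicate.

T


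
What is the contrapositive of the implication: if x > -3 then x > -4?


The contrapositive of (P → Q) is (¬Q → ¬P); it is logically equivalent to the original.
Here P = 'x > -3' and Q = 'x > -4'.

If not (x > -4), then not (x > -3).


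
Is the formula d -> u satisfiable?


Search for a satisfying assignment over {d, u}.
Try d=F, u=F: the formula evaluates to T.
A satisfying assignment exists.

Satisfiable.


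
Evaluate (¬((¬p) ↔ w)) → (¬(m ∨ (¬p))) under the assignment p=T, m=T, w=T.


Substitute p=T, m=T, w=T:
¬p = F
(¬p) ↔ w = F ↔ T = F
¬((¬p) ↔ w) = T
¬p = F
m ∨ (¬p) = T ∨ F = T
¬(m ∨ (¬p)) = F
(¬((¬p) ↔ w)) → (¬(m ∨ (¬p))) = T → F = F

F
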